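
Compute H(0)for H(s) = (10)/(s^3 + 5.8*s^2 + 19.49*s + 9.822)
DC gain = H(0) = num(0)/den(0) = 10/9.822 = 1.018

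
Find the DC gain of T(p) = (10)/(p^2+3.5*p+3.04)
DC gain = T(0) = num(0)/den(0) = 10/3.04 = 3.289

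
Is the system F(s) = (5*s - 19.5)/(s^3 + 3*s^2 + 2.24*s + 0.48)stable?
Denominator: s^3 + 3*s^2 + 2.24*s + 0.48 = (s + 0.4)(s + 2)(s + 0.6). Poles: -0.4, -0.6, -2. All Re(p)<0: Yes (stable)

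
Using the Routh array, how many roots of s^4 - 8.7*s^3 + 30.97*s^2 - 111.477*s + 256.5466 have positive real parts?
Routh array:
s^4: [1, 30.97, 256.5466]; s^3: [-8.7, -111.477]; s^2: [18.1566, 256.5466]; s^1: [11.4514]; s^0: [256.5466]
First column: [1, -8.7, 18.1566, 11.4514, 256.5466]. Sign changes = RHP roots = 2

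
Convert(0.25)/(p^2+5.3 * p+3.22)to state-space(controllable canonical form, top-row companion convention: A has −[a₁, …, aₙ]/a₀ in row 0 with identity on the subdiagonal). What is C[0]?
Reachable canonical form: C = numerator coefficients (right-aligned, zero-padded to length n).
num = 0.25, C = [[0, 0.25]].
C[0] = 0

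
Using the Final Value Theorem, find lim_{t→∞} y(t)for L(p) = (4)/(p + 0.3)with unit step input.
FVT: lim_{t→∞} y(t) = lim_{p→0} p*Y(p) where Y(p) = L(p)/p.
= lim_{p→0} L(p) = L(0) = num(0)/den(0) = 4/0.3 = 13.33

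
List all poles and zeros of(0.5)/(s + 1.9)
Set denominator = 0: s + 1.9 = 0 → Poles: -1.9
Numerator is a nonzero constant (0.5) → Zeros: none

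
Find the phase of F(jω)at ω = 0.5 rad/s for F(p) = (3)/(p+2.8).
Substitute p = j*0.5: F(j0.5) = 1.03832 - 0.185414j.
∠F(j0.5) = atan2(Im, Re) = atan2(-0.185414, 1.03832) = -10.12°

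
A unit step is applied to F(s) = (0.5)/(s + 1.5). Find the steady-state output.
FVT: lim_{t→∞} y(t) = lim_{s→0} s*Y(s) where Y(s) = F(s)/s.
= lim_{s→0} F(s) = F(0) = num(0)/den(0) = 0.5/1.5 = 0.3333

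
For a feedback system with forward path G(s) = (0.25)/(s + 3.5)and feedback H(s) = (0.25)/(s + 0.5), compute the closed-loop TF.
Closed-loop T = G/(1+GH).
Numerator: G_num * H_den = 0.25*s + 0.125.
Denominator: G_den * H_den + G_num * H_num = (s^2 + 4*s + 1.75) + (0.0625) = s^2 + 4*s + 1.8125.
T(s) = (0.25*s + 0.125)/(s^2 + 4*s + 1.8125)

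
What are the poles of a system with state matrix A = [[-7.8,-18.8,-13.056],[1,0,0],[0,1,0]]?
Eigenvalues solve det(λI - A) = 0.
Characteristic polynomial: λ^3 + 7.8*λ^2 + 18.8*λ + 13.056 = 0.
Factor: (λ + 1.2)(λ + 3.2)(λ + 3.4) = 0.
Roots: -1.2, -3.2, -3.4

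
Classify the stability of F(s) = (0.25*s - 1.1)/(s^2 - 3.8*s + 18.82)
Denominator: s^2 - 3.8*s + 18.82. Poles: 1.9 + 3.9j, 1.9 - 3.9j. Unstable (2 pole(s) in RHP)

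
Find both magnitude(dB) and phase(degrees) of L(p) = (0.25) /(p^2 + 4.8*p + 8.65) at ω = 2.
Substitute p = j*2: L(j2) = 0.0102169 - 0.0210929j.
|L| = 20*log₁₀(sqrt(Re²+Im²)) = -32.60 dB.
∠L = atan2(Im, Re) = -64.16°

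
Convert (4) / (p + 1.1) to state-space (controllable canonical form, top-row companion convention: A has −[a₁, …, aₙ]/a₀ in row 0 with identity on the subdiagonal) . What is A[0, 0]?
Reachable canonical form for den = p + 1.1: top row of A = -[a₁,a₂,...,aₙ]/a₀, ones on the subdiagonal, zeros elsewhere.
A = [[-1.1]].
A[0,0] = -1.1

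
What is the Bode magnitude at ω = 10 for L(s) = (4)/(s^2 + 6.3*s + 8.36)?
Substitute s = j*10: L(j10) = -0.0296404 - 0.020377j.
|L(j10)| = sqrt(Re² + Im²) = 0.03597.
20*log₁₀(0.03597) = -28.88 dB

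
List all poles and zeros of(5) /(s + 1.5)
Set denominator = 0: s + 1.5 = 0 → Poles: -1.5
Numerator is a nonzero constant (5) → Zeros: none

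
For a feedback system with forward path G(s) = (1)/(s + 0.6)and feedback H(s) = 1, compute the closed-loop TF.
Closed-loop T = G/(1+GH).
Numerator: G_num * H_den = 1.
Denominator: G_den * H_den + G_num * H_num = (s + 0.6) + (1) = s + 1.6.
T(s) = (1)/(s + 1.6)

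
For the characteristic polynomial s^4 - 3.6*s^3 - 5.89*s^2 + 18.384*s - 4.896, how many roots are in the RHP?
s^4 - 3.6*s^3 - 5.89*s^2 + 18.384*s - 4.896 = (s - 0.3)(s - 4)(s - 1.7)(s + 2.4). Poles: -2.4, 0.3, 1.7, 4. RHP poles (Re>0): 3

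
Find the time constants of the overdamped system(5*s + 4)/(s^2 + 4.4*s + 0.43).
Overdamped: real poles at -0.1, -4.3. τ = -1/pole → τ₁ = 10, τ₂ = 0.2326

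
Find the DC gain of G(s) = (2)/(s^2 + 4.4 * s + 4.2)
DC gain = G(0) = num(0)/den(0) = 2/4.2 = 0.4762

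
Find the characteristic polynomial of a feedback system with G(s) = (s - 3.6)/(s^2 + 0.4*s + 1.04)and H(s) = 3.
Characteristic poly = G_den * H_den + G_num * H_num = (s^2 + 0.4*s + 1.04) + (3*s - 10.8) = s^2 + 3.4*s - 9.76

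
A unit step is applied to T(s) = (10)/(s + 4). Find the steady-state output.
FVT: lim_{t→∞} y(t) = lim_{s→0} s*Y(s) where Y(s) = T(s)/s.
= lim_{s→0} T(s) = T(0) = num(0)/den(0) = 10/4 = 2.5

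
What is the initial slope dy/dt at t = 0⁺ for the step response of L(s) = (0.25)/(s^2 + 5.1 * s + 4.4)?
IVT: y'(0⁺) = lim_{s→∞} s²·Y(s) = lim_{s→∞} s·L(s).
deg(num) = 0, deg(den) = 2, relative degree = 2 ≥ 2, so s·L(s) → 0. Initial slope = 0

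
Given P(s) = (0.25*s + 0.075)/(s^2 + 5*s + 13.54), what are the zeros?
Set numerator = 0: 0.25*s + 0.075 = 0 → Zeros: -0.3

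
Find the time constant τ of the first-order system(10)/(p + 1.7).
First-order system: τ = -1/pole. Pole = -1.7. τ = -1/(-1.7) = 0.5882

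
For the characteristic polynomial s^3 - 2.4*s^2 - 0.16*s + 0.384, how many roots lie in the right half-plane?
Factor: s^3 - 2.4*s^2 - 0.16*s + 0.384 = (s - 2.4)(s - 0.4)(s + 0.4).
Roots: -0.4, 0.4, 2.4.
RHP roots (Re>0): 2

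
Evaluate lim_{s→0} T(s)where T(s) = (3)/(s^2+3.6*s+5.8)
DC gain = T(0) = num(0)/den(0) = 3/5.8 = 0.5172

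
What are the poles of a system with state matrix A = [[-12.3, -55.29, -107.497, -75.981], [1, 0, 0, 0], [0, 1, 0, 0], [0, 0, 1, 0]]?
Eigenvalues solve det(λI - A) = 0.
Characteristic polynomial: λ^4 + 12.3*λ^3 + 55.29*λ^2 + 107.497*λ + 75.981 = 0.
Factor: (λ + 3.1)(λ + 4.3)(λ + 3)(λ + 1.9) = 0.
Roots: -1.9, -3, -3.1, -4.3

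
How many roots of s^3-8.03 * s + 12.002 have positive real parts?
Factor: s^3 - 8.03*s + 12.002 = (s + 3.4)(s^2 - 3.4*s + 3.53).
Roots: -3.4, 1.7 + 0.8j, 1.7 - 0.8j.
RHP roots (Re>0): 2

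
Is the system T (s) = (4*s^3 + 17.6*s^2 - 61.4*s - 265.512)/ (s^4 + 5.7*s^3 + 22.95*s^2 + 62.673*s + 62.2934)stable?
Denominator: s^4 + 5.7*s^3 + 22.95*s^2 + 62.673*s + 62.2934 = (s + 2.6)(s + 1.9)(s^2 + 1.2*s + 12.61). Poles: -0.6 + 3.5j, -0.6 - 3.5j, -1.9, -2.6. All Re(p)<0: Yes (stable)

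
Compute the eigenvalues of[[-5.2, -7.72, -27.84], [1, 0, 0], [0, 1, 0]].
Eigenvalues solve det(λI - A) = 0.
Characteristic polynomial: λ^3 + 5.2*λ^2 + 7.72*λ + 27.84 = 0.
Factor: (λ + 4.8)(λ^2 + 0.4*λ + 5.8) = 0.
Roots: -0.2 + 2.4j, -0.2 - 2.4j, -4.8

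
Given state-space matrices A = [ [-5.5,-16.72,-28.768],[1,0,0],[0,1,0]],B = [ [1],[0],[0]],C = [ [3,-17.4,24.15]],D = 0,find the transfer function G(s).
G(s) = C(sI - A)⁻¹B + D.
Characteristic polynomial det(sI - A) = s^3 + 5.5*s^2 + 16.72*s + 28.768.
Numerator from C·adj(sI-A)·B + D·det(sI-A) = 3*s^2 - 17.4*s + 24.15.
G(s) = (3*s^2 - 17.4*s + 24.15)/(s^3 + 5.5*s^2 + 16.72*s + 28.768)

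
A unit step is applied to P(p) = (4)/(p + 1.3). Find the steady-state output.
FVT: lim_{t→∞} y(t) = lim_{p→0} p*Y(p) where Y(p) = P(p)/p.
= lim_{p→0} P(p) = P(0) = num(0)/den(0) = 4/1.3 = 3.077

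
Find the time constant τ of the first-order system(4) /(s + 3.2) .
First-order system: τ = -1/pole. Pole = -3.2. τ = -1/(-3.2) = 0.3125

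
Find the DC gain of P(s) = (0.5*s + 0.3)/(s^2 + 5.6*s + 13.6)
DC gain = P(0) = num(0)/den(0) = 0.3/13.6 = 0.02206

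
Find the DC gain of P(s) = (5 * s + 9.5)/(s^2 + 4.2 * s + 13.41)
DC gain = P(0) = num(0)/den(0) = 9.5/13.41 = 0.7084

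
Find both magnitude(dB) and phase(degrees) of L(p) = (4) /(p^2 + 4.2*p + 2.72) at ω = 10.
Substitute p = j*10: L(j10) = -0.0346581 - 0.0149634j.
|L| = 20*log₁₀(sqrt(Re²+Im²)) = -28.46 dB.
∠L = atan2(Im, Re) = -156.65°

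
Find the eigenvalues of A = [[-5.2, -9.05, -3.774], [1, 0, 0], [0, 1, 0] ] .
Eigenvalues solve det(λI - A) = 0.
Characteristic polynomial: λ^3 + 5.2*λ^2 + 9.05*λ + 3.774 = 0.
Factor: (λ + 0.6)(λ^2 + 4.6*λ + 6.29) = 0.
Roots: -0.6, -2.3 + 1j, -2.3 - 1j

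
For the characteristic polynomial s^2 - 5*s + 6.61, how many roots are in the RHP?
Poles: 2.5 + 0.6j, 2.5 - 0.6j. RHP poles (Re>0): 2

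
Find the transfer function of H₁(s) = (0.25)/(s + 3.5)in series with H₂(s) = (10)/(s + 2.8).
Series: H = H₁ · H₂ = (n₁·n₂)/(d₁·d₂).
Num: n₁·n₂ = 2.5. Den: d₁·d₂ = s^2 + 6.3*s + 9.8.
H(s) = (2.5)/(s^2 + 6.3*s + 9.8)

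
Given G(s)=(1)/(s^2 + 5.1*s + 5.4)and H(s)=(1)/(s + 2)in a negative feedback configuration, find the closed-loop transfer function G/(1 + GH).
Closed-loop T = G/(1+GH).
Numerator: G_num * H_den = s + 2.
Denominator: G_den * H_den + G_num * H_num = (s^3 + 7.1*s^2 + 15.6*s + 10.8) + (1) = s^3 + 7.1*s^2 + 15.6*s + 11.8.
T(s) = (s + 2)/(s^3 + 7.1*s^2 + 15.6*s + 11.8)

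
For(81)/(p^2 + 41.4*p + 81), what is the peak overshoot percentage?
Standard form: ωn²/(p²+2ζωn·p+ωn²) → ωn = 9, ζ = 2.3.
ζ ≥ 1, so the response is non-oscillatory: peak overshoot = 0%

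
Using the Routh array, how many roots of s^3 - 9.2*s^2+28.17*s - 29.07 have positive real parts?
Routh array:
s^3: [1, 28.17]; s^2: [-9.2, -29.07]; s^1: [25.0102]; s^0: [-29.07]
First column: [1, -9.2, 25.0102, -29.07]. Sign changes = RHP roots = 3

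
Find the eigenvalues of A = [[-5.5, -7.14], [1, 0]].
Eigenvalues solve det(λI - A) = 0.
Characteristic polynomial: λ^2 + 5.5*λ + 7.14 = 0.
Factor: (λ + 3.4)(λ + 2.1) = 0.
Roots: -2.1, -3.4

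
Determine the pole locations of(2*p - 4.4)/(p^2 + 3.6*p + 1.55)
Set denominator = 0: p^2 + 3.6*p + 1.55 = (p + 3.1)(p + 0.5) = 0 → Poles: -0.5, -3.1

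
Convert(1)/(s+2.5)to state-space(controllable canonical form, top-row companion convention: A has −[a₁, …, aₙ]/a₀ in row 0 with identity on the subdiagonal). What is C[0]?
Reachable canonical form: C = numerator coefficients (right-aligned, zero-padded to length n).
num = 1, C = [[1]].
C[0] = 1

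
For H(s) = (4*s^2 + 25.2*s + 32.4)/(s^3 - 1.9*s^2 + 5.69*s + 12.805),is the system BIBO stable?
Denominator: s^3 - 1.9*s^2 + 5.69*s + 12.805 = (s + 1.3)(s^2 - 3.2*s + 9.85). Poles: -1.3, 1.6 + 2.7j, 1.6 - 2.7j. All Re(p)<0: No (unstable)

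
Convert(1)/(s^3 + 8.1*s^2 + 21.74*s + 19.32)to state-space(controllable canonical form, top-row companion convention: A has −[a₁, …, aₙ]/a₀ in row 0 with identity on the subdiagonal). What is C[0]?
Reachable canonical form: C = numerator coefficients (right-aligned, zero-padded to length n).
num = 1, C = [[0, 0, 1]].
C[0] = 0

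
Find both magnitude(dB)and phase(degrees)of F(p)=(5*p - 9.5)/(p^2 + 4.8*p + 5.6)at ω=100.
Substitute p = j*100: F(j100) = 0.00334551 - 0.0498673j.
|F| = 20*log₁₀(sqrt(Re²+Im²)) = -26.02 dB.
∠F = atan2(Im, Re) = -86.16°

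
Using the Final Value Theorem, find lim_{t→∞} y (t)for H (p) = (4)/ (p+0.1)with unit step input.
FVT: lim_{t→∞} y(t) = lim_{p→0} p*Y(p) where Y(p) = H(p)/p.
= lim_{p→0} H(p) = H(0) = num(0)/den(0) = 4/0.1 = 40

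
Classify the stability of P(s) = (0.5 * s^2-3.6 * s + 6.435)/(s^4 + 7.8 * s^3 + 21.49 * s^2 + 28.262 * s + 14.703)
Denominator: s^4 + 7.8*s^3 + 21.49*s^2 + 28.262*s + 14.703 = (s + 1.3)(s + 3.9)(s^2 + 2.6*s + 2.9). Poles: -1.3, -1.3 + 1.1j, -1.3 - 1.1j, -3.9. Stable (all poles in LHP)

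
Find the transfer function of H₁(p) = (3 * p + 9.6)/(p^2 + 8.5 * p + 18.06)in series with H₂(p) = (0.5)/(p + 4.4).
Series: H = H₁ · H₂ = (n₁·n₂)/(d₁·d₂).
Num: n₁·n₂ = 1.5*p + 4.8. Den: d₁·d₂ = p^3 + 12.9*p^2 + 55.46*p + 79.464.
H(p) = (1.5*p + 4.8)/(p^3 + 12.9*p^2 + 55.46*p + 79.464)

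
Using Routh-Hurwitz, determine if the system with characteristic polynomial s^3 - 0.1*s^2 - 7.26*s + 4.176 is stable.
Routh array:
s^3: [1, -7.26]; s^2: [-0.1, 4.176]; s^1: [34.5]; s^0: [4.176]
First column: [1, -0.1, 34.5, 4.176]. Sign changes = 2.
No, unstable (2 RHP root(s))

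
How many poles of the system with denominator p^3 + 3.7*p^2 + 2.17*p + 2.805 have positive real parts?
p^3 + 3.7*p^2 + 2.17*p + 2.805 = (p + 3.3)(p^2 + 0.4*p + 0.85). Poles: -0.2 + 0.9j, -0.2 - 0.9j, -3.3. RHP poles (Re>0): 0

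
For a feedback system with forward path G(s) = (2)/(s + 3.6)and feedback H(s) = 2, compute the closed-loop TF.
Closed-loop T = G/(1+GH).
Numerator: G_num * H_den = 2.
Denominator: G_den * H_den + G_num * H_num = (s + 3.6) + (4) = s + 7.6.
T(s) = (2)/(s + 7.6)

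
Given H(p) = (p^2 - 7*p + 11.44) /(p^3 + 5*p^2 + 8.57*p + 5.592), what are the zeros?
Set numerator = 0: p^2 - 7*p + 11.44 = (p - 2.6)(p - 4.4) = 0 → Zeros: 2.6, 4.4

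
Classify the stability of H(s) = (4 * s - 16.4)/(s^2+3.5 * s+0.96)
Denominator: s^2 + 3.5*s + 0.96 = (s + 0.3)(s + 3.2). Poles: -0.3, -3.2. Stable (all poles in LHP)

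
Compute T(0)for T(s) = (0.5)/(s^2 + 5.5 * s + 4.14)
DC gain = T(0) = num(0)/den(0) = 0.5/4.14 = 0.1208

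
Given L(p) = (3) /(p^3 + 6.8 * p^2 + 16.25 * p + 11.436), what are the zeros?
Numerator is a nonzero constant (3) → Zeros: none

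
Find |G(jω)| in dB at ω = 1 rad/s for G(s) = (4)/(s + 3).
Substitute s = j*1: G(j1) = 1.2 - 0.4j.
|G(j1)| = sqrt(Re² + Im²) = 1.265.
20*log₁₀(1.265) = 2.04 dB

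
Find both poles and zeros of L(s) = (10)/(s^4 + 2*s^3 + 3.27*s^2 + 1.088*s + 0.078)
Set denominator = 0: s^4 + 2*s^3 + 3.27*s^2 + 1.088*s + 0.078 = (s + 0.1)(s + 0.3)(s^2 + 1.6*s + 2.6) = 0 → Poles: -0.1, -0.3, -0.8 + 1.4j, -0.8 - 1.4j
Numerator is a nonzero constant (10) → Zeros: none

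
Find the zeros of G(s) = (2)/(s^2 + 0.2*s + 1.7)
Numerator is a nonzero constant (2) → Zeros: none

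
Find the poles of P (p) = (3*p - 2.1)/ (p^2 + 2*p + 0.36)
Set denominator = 0: p^2 + 2*p + 0.36 = (p + 1.8)(p + 0.2) = 0 → Poles: -0.2, -1.8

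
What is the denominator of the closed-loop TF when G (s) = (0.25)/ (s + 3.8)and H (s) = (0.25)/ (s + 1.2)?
Characteristic poly = G_den * H_den + G_num * H_num = (s^2 + 5*s + 4.56) + (0.0625) = s^2 + 5*s + 4.6225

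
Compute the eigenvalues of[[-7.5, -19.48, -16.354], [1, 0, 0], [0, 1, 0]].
Eigenvalues solve det(λI - A) = 0.
Characteristic polynomial: λ^3 + 7.5*λ^2 + 19.48*λ + 16.354 = 0.
Factor: (λ + 1.7)(λ^2 + 5.8*λ + 9.62) = 0.
Roots: -1.7, -2.9 + 1.1j, -2.9 - 1.1j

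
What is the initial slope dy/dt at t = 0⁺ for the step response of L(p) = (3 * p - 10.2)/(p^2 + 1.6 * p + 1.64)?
IVT: y'(0⁺) = lim_{p→∞} p²·Y(p) = lim_{p→∞} p·L(p).
deg(num) = 1, deg(den) = 2, relative degree = 1, so p·L(p) → (leading num)/(leading den) = 3/1 = 3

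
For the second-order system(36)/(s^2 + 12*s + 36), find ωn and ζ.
Standard form: ωn²/(s²+2ζωn·s+ωn²).
const=36=ωn² → ωn=6, s coeff=12=2ζωn → ζ=1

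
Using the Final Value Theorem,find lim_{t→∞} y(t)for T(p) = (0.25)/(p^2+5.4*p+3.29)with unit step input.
FVT: lim_{t→∞} y(t) = lim_{p→0} p*Y(p) where Y(p) = T(p)/p.
= lim_{p→0} T(p) = T(0) = num(0)/den(0) = 0.25/3.29 = 0.07599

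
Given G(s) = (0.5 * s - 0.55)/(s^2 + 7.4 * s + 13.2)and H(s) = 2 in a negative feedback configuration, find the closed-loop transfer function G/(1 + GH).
Closed-loop T = G/(1+GH).
Numerator: G_num * H_den = 0.5*s - 0.55.
Denominator: G_den * H_den + G_num * H_num = (s^2 + 7.4*s + 13.2) + (s - 1.1) = s^2 + 8.4*s + 12.1.
T(s) = (0.5*s - 0.55)/(s^2 + 8.4*s + 12.1)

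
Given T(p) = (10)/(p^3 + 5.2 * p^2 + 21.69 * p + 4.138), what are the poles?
Set denominator = 0: p^3 + 5.2*p^2 + 21.69*p + 4.138 = (p + 0.2)(p^2 + 5*p + 20.69) = 0 → Poles: -0.2, -2.5 + 3.8j, -2.5 - 3.8j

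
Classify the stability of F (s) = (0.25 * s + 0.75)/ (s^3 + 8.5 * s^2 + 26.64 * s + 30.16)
Denominator: s^3 + 8.5*s^2 + 26.64*s + 30.16 = (s + 2.9)(s^2 + 5.6*s + 10.4). Poles: -2.8 + 1.6j, -2.8 - 1.6j, -2.9. Stable (all poles in LHP)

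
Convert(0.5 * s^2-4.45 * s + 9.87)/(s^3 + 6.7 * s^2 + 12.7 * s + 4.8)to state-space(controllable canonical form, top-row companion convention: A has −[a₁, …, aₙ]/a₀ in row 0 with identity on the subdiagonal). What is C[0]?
Reachable canonical form: C = numerator coefficients (right-aligned, zero-padded to length n).
num = 0.5*s^2 - 4.45*s + 9.87, C = [[0.5, -4.45, 9.87]].
C[0] = 0.5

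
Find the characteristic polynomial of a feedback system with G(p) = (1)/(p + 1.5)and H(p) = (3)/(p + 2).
Characteristic poly = G_den * H_den + G_num * H_num = (p^2 + 3.5*p + 3) + (3) = p^2 + 3.5*p + 6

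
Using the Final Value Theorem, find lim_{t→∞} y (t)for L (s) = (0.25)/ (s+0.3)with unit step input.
FVT: lim_{t→∞} y(t) = lim_{s→0} s*Y(s) where Y(s) = L(s)/s.
= lim_{s→0} L(s) = L(0) = num(0)/den(0) = 0.25/0.3 = 0.8333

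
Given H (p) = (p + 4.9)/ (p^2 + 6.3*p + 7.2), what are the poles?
Set denominator = 0: p^2 + 6.3*p + 7.2 = (p + 1.5)(p + 4.8) = 0 → Poles: -1.5, -4.8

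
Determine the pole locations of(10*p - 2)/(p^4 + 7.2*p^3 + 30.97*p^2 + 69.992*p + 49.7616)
Set denominator = 0: p^4 + 7.2*p^3 + 30.97*p^2 + 69.992*p + 49.7616 = (p + 2.8)(p + 1.2)(p^2 + 3.2*p + 14.81) = 0 → Poles: -1.2, -1.6 + 3.5j, -1.6 - 3.5j, -2.8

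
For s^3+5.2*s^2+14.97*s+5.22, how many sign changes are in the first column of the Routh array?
Routh array:
s^3: [1, 14.97]; s^2: [5.2, 5.22]; s^1: [13.9662]; s^0: [5.22]
First column: [1, 5.2, 13.9662, 5.22]. Sign changes = 0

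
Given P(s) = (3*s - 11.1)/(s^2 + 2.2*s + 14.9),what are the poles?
Set denominator = 0: s^2 + 2.2*s + 14.9 = 0 → Poles: -1.1 + 3.7j, -1.1 - 3.7j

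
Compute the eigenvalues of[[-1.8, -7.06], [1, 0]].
Eigenvalues solve det(λI - A) = 0.
Characteristic polynomial: λ^2 + 1.8*λ + 7.06 = 0.
Roots: -0.9 + 2.5j, -0.9 - 2.5j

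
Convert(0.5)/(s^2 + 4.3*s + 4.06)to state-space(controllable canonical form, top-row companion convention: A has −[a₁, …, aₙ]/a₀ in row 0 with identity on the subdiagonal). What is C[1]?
Reachable canonical form: C = numerator coefficients (right-aligned, zero-padded to length n).
num = 0.5, C = [[0, 0.5]].
C[1] = 0.5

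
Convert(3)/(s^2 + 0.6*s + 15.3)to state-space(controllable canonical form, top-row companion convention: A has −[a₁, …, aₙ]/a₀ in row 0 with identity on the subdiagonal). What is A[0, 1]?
Reachable canonical form for den = s^2 + 0.6*s + 15.3: top row of A = -[a₁,a₂,...,aₙ]/a₀, ones on the subdiagonal, zeros elsewhere.
A = [[-0.6, -15.3], [1, 0]].
A[0,1] = -15.3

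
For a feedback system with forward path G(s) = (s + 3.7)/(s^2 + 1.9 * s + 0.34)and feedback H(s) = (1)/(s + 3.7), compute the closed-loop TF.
Closed-loop T = G/(1+GH).
Numerator: G_num * H_den = s^2 + 7.4*s + 13.69.
Denominator: G_den * H_den + G_num * H_num = (s^3 + 5.6*s^2 + 7.37*s + 1.258) + (s + 3.7) = s^3 + 5.6*s^2 + 8.37*s + 4.958.
T(s) = (s^2 + 7.4*s + 13.69)/(s^3 + 5.6*s^2 + 8.37*s + 4.958)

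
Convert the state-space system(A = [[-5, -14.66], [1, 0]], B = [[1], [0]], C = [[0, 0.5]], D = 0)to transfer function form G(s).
G(s) = C(sI - A)⁻¹B + D.
Characteristic polynomial det(sI - A) = s^2 + 5*s + 14.66.
Numerator from C·adj(sI-A)·B + D·det(sI-A) = 0.5.
G(s) = (0.5)/(s^2 + 5*s + 14.66)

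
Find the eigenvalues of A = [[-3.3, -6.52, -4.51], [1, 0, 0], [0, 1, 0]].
Eigenvalues solve det(λI - A) = 0.
Characteristic polynomial: λ^3 + 3.3*λ^2 + 6.52*λ + 4.51 = 0.
Factor: (λ + 1.1)(λ^2 + 2.2*λ + 4.1) = 0.
Roots: -1.1, -1.1 + 1.7j, -1.1 - 1.7j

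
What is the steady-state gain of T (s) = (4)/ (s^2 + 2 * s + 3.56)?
DC gain = T(0) = num(0)/den(0) = 4/3.56 = 1.124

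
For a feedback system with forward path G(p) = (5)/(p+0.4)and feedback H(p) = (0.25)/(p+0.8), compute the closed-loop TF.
Closed-loop T = G/(1+GH).
Numerator: G_num * H_den = 5*p + 4.
Denominator: G_den * H_den + G_num * H_num = (p^2 + 1.2*p + 0.32) + (1.25) = p^2 + 1.2*p + 1.57.
T(p) = (5*p + 4)/(p^2 + 1.2*p + 1.57)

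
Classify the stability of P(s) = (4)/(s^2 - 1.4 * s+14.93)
Denominator: s^2 - 1.4*s + 14.93. Poles: 0.7 + 3.8j, 0.7 - 3.8j. Unstable (2 pole(s) in RHP)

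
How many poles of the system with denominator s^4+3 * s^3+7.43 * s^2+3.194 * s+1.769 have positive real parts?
s^4 + 3*s^3 + 7.43*s^2 + 3.194*s + 1.769 = (s^2 + 2.6*s + 6.1)(s^2 + 0.4*s + 0.29). Poles: -0.2 + 0.5j, -0.2 - 0.5j, -1.3 + 2.1j, -1.3 - 2.1j. RHP poles (Re>0): 0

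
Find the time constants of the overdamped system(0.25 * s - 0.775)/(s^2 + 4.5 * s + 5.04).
Overdamped: real poles at -2.1, -2.4. τ = -1/pole → τ₁ = 0.4762, τ₂ = 0.4167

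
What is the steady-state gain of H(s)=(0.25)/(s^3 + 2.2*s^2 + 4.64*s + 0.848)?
DC gain = H(0) = num(0)/den(0) = 0.25/0.848 = 0.2948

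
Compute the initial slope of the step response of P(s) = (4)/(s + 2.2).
IVT: y'(0⁺) = lim_{s→∞} s²·Y(s) = lim_{s→∞} s·P(s).
deg(num) = 0, deg(den) = 1, relative degree = 1, so s·P(s) → (leading num)/(leading den) = 4/1 = 4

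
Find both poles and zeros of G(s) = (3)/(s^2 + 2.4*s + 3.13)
Set denominator = 0: s^2 + 2.4*s + 3.13 = 0 → Poles: -1.2 + 1.3j, -1.2 - 1.3j
Numerator is a nonzero constant (3) → Zeros: none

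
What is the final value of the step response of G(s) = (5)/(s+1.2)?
FVT: lim_{t→∞} y(t) = lim_{s→0} s*Y(s) where Y(s) = G(s)/s.
= lim_{s→0} G(s) = G(0) = num(0)/den(0) = 5/1.2 = 4.167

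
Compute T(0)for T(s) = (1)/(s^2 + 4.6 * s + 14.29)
DC gain = T(0) = num(0)/den(0) = 1/14.29 = 0.06998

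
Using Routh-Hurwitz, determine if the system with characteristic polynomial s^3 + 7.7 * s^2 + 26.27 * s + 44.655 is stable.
Routh array:
s^3: [1, 26.27]; s^2: [7.7, 44.655]; s^1: [20.4706]; s^0: [44.655]
First column: [1, 7.7, 20.4706, 44.655]. Sign changes = 0.
Yes, stable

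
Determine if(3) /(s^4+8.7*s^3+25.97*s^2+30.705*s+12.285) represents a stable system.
Denominator: s^4 + 8.7*s^3 + 25.97*s^2 + 30.705*s + 12.285 = (s + 3.5)(s + 3)(s + 0.9)(s + 1.3). Poles: -0.9, -1.3, -3, -3.5. All Re(p)<0: Yes (stable)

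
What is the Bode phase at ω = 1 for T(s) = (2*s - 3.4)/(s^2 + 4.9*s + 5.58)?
Substitute s = j*1: T(j1) = -0.128305 + 0.573951j.
∠T(j1) = atan2(Im, Re) = atan2(0.573951, -0.128305) = 102.60°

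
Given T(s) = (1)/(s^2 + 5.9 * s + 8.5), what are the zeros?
Numerator is a nonzero constant (1) → Zeros: none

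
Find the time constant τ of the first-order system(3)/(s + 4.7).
First-order system: τ = -1/pole. Pole = -4.7. τ = -1/(-4.7) = 0.2128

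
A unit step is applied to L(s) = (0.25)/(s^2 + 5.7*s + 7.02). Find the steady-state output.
FVT: lim_{t→∞} y(t) = lim_{s→0} s*Y(s) where Y(s) = L(s)/s.
= lim_{s→0} L(s) = L(0) = num(0)/den(0) = 0.25/7.02 = 0.03561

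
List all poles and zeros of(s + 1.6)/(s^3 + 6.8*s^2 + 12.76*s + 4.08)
Set denominator = 0: s^3 + 6.8*s^2 + 12.76*s + 4.08 = (s + 3.4)(s + 0.4)(s + 3) = 0 → Poles: -0.4, -3, -3.4
Set numerator = 0: s + 1.6 = 0 → Zeros: -1.6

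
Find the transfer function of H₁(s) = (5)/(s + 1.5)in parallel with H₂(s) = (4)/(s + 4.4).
Parallel: H = H₁ + H₂ = (n₁·d₂ + n₂·d₁)/(d₁·d₂).
n₁·d₂ = 5*s + 22. n₂·d₁ = 4*s + 6. Sum = 9*s + 28. d₁·d₂ = s^2 + 5.9*s + 6.6.
H(s) = (9*s + 28)/(s^2 + 5.9*s + 6.6)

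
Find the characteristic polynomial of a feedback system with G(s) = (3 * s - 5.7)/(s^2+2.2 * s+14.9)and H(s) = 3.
Characteristic poly = G_den * H_den + G_num * H_num = (s^2 + 2.2*s + 14.9) + (9*s - 17.1) = s^2 + 11.2*s - 2.2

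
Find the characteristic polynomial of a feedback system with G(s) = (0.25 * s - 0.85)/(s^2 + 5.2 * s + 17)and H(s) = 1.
Characteristic poly = G_den * H_den + G_num * H_num = (s^2 + 5.2*s + 17) + (0.25*s - 0.85) = s^2 + 5.45*s + 16.15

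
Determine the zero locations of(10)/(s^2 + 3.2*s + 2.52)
Numerator is a nonzero constant (10) → Zeros: none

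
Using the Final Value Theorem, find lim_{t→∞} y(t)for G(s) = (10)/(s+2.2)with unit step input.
FVT: lim_{t→∞} y(t) = lim_{s→0} s*Y(s) where Y(s) = G(s)/s.
= lim_{s→0} G(s) = G(0) = num(0)/den(0) = 10/2.2 = 4.545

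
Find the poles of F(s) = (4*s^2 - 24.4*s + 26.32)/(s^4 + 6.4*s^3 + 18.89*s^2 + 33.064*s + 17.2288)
Set denominator = 0: s^4 + 6.4*s^3 + 18.89*s^2 + 33.064*s + 17.2288 = (s + 3.2)(s + 0.8)(s^2 + 2.4*s + 6.73) = 0 → Poles: -0.8, -1.2 + 2.3j, -1.2 - 2.3j, -3.2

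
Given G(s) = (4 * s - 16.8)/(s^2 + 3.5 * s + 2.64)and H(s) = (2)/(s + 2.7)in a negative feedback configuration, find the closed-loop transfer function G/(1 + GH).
Closed-loop T = G/(1+GH).
Numerator: G_num * H_den = 4*s^2 - 6*s - 45.36.
Denominator: G_den * H_den + G_num * H_num = (s^3 + 6.2*s^2 + 12.09*s + 7.128) + (8*s - 33.6) = s^3 + 6.2*s^2 + 20.09*s - 26.472.
T(s) = (4*s^2 - 6*s - 45.36)/(s^3 + 6.2*s^2 + 20.09*s - 26.472)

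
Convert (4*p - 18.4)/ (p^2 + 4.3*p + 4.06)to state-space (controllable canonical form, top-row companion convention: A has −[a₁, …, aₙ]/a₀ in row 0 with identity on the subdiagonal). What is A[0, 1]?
Reachable canonical form for den = p^2 + 4.3*p + 4.06: top row of A = -[a₁,a₂,...,aₙ]/a₀, ones on the subdiagonal, zeros elsewhere.
A = [[-4.3, -4.06], [1, 0]].
A[0,1] = -4.06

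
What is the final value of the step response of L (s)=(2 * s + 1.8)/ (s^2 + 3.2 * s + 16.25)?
FVT: lim_{t→∞} y(t) = lim_{s→0} s*Y(s) where Y(s) = L(s)/s.
= lim_{s→0} L(s) = L(0) = num(0)/den(0) = 1.8/16.25 = 0.1108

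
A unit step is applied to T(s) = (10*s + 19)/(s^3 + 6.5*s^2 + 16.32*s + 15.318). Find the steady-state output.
FVT: lim_{t→∞} y(t) = lim_{s→0} s*Y(s) where Y(s) = T(s)/s.
= lim_{s→0} T(s) = T(0) = num(0)/den(0) = 19/15.318 = 1.24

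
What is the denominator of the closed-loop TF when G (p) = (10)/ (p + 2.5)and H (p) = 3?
Characteristic poly = G_den * H_den + G_num * H_num = (p + 2.5) + (30) = p + 32.5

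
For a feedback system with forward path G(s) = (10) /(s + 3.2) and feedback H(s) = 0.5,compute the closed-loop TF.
Closed-loop T = G/(1+GH).
Numerator: G_num * H_den = 10.
Denominator: G_den * H_den + G_num * H_num = (s + 3.2) + (5) = s + 8.2.
T(s) = (10)/(s + 8.2)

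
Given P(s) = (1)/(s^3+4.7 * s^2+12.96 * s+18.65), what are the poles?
Set denominator = 0: s^3 + 4.7*s^2 + 12.96*s + 18.65 = (s + 2.5)(s^2 + 2.2*s + 7.46) = 0 → Poles: -1.1 + 2.5j, -1.1 - 2.5j, -2.5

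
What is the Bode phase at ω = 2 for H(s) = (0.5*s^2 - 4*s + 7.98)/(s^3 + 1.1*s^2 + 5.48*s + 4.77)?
Substitute s = j*2: H(j2) = -2.41247 - 2.32183j.
∠H(j2) = atan2(Im, Re) = atan2(-2.32183, -2.41247) = -136.10°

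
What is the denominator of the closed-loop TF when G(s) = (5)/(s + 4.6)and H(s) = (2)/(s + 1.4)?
Characteristic poly = G_den * H_den + G_num * H_num = (s^2 + 6*s + 6.44) + (10) = s^2 + 6*s + 16.44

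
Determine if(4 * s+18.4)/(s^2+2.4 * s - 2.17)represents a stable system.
Denominator: s^2 + 2.4*s - 2.17 = (s - 0.7)(s + 3.1). Poles: -3.1, 0.7. All Re(p)<0: No (unstable)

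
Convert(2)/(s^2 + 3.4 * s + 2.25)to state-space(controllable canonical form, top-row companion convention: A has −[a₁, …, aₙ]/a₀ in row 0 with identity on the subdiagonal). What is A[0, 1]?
Reachable canonical form for den = s^2 + 3.4*s + 2.25: top row of A = -[a₁,a₂,...,aₙ]/a₀, ones on the subdiagonal, zeros elsewhere.
A = [[-3.4, -2.25], [1, 0]].
A[0,1] = -2.25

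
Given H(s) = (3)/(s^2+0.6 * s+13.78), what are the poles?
Set denominator = 0: s^2 + 0.6*s + 13.78 = 0 → Poles: -0.3 + 3.7j, -0.3 - 3.7j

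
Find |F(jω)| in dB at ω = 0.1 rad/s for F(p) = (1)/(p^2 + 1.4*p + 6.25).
Substitute p = j*0.1: F(j0.1) = 0.160176 - 0.00359369j.
|F(j0.1)| = sqrt(Re² + Im²) = 0.1602.
20*log₁₀(0.1602) = -15.91 dB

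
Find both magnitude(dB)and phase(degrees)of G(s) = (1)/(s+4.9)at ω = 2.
Substitute s = j*2: G(j2) = 0.174938 - 0.0714031j.
|G| = 20*log₁₀(sqrt(Re²+Im²)) = -14.47 dB.
∠G = atan2(Im, Re) = -22.20°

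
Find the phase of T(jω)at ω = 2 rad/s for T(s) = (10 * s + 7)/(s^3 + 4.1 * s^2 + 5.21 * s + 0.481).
Substitute s = j*2: T(j2) = -0.243116 - 1.29332j.
∠T(j2) = atan2(Im, Re) = atan2(-1.29332, -0.243116) = -100.65°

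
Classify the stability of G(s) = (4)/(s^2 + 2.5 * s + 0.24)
Denominator: s^2 + 2.5*s + 0.24 = (s + 2.4)(s + 0.1). Poles: -0.1, -2.4. Stable (all poles in LHP)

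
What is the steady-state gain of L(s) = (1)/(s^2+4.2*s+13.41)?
DC gain = L(0) = num(0)/den(0) = 1/13.41 = 0.07457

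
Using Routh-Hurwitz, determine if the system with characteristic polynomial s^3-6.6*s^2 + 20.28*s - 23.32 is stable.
Routh array:
s^3: [1, 20.28]; s^2: [-6.6, -23.32]; s^1: [16.7467]; s^0: [-23.32]
First column: [1, -6.6, 16.7467, -23.32]. Sign changes = 3.
No, unstable (3 RHP root(s))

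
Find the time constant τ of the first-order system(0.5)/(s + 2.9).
First-order system: τ = -1/pole. Pole = -2.9. τ = -1/(-2.9) = 0.3448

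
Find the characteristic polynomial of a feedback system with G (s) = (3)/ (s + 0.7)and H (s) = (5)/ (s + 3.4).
Characteristic poly = G_den * H_den + G_num * H_num = (s^2 + 4.1*s + 2.38) + (15) = s^2 + 4.1*s + 17.38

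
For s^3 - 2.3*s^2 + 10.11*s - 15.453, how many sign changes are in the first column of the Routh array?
Routh array:
s^3: [1, 10.11]; s^2: [-2.3, -15.453]; s^1: [3.3913]; s^0: [-15.453]
First column: [1, -2.3, 3.3913, -15.453]. Sign changes = 3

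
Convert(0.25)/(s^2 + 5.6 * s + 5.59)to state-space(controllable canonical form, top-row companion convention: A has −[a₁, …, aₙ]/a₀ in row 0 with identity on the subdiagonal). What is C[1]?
Reachable canonical form: C = numerator coefficients (right-aligned, zero-padded to length n).
num = 0.25, C = [[0, 0.25]].
C[1] = 0.25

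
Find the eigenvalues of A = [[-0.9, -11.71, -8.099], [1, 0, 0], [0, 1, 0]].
Eigenvalues solve det(λI - A) = 0.
Characteristic polynomial: λ^3 + 0.9*λ^2 + 11.71*λ + 8.099 = 0.
Factor: (λ + 0.7)(λ^2 + 0.2*λ + 11.57) = 0.
Roots: -0.1 + 3.4j, -0.1 - 3.4j, -0.7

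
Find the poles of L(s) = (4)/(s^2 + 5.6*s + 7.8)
Set denominator = 0: s^2 + 5.6*s + 7.8 = (s + 3)(s + 2.6) = 0 → Poles: -2.6, -3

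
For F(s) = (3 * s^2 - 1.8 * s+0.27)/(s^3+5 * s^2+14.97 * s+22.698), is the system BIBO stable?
Denominator: s^3 + 5*s^2 + 14.97*s + 22.698 = (s + 2.6)(s^2 + 2.4*s + 8.73). Poles: -1.2 + 2.7j, -1.2 - 2.7j, -2.6. All Re(p)<0: Yes (stable)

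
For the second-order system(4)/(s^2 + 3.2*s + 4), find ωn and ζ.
Standard form: ωn²/(s²+2ζωn·s+ωn²).
const=4=ωn² → ωn=2, s coeff=3.2=2ζωn → ζ=0.8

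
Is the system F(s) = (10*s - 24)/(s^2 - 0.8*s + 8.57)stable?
Denominator: s^2 - 0.8*s + 8.57. Poles: 0.4 + 2.9j, 0.4 - 2.9j. All Re(p)<0: No (unstable)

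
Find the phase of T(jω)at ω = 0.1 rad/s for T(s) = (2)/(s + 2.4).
Substitute s = j*0.1: T(j0.1) = 0.831889 - 0.034662j.
∠T(j0.1) = atan2(Im, Re) = atan2(-0.034662, 0.831889) = -2.39°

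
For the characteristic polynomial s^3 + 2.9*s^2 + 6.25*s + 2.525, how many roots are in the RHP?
s^3 + 2.9*s^2 + 6.25*s + 2.525 = (s + 0.5)(s^2 + 2.4*s + 5.05). Poles: -0.5, -1.2 + 1.9j, -1.2 - 1.9j. RHP poles (Re>0): 0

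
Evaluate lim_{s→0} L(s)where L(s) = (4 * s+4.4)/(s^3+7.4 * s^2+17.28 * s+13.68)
DC gain = L(0) = num(0)/den(0) = 4.4/13.68 = 0.3216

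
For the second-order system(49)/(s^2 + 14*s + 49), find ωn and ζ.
Standard form: ωn²/(s²+2ζωn·s+ωn²).
const=49=ωn² → ωn=7, s coeff=14=2ζωn → ζ=1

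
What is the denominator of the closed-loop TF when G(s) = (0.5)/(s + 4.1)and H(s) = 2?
Characteristic poly = G_den * H_den + G_num * H_num = (s + 4.1) + (1) = s + 5.1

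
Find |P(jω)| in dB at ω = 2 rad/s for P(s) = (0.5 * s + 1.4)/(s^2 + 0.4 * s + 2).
Substitute s = j*2: P(j2) = -0.431034 - 0.672414j.
|P(j2)| = sqrt(Re² + Im²) = 0.7987.
20*log₁₀(0.7987) = -1.95 dB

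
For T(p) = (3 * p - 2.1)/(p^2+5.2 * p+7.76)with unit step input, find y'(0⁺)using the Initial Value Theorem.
IVT: y'(0⁺) = lim_{p→∞} p²·Y(p) = lim_{p→∞} p·T(p).
deg(num) = 1, deg(den) = 2, relative degree = 1, so p·T(p) → (leading num)/(leading den) = 3/1 = 3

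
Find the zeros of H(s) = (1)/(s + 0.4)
Numerator is a nonzero constant (1) → Zeros: none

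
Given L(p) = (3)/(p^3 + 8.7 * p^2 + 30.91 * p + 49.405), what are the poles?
Set denominator = 0: p^3 + 8.7*p^2 + 30.91*p + 49.405 = (p + 4.1)(p^2 + 4.6*p + 12.05) = 0 → Poles: -2.3 + 2.6j, -2.3 - 2.6j, -4.1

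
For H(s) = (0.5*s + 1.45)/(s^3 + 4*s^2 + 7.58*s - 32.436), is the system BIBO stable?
Denominator: s^3 + 4*s^2 + 7.58*s - 32.436 = (s - 1.8)(s^2 + 5.8*s + 18.02). Poles: -2.9 + 3.1j, -2.9 - 3.1j, 1.8. All Re(p)<0: No (unstable)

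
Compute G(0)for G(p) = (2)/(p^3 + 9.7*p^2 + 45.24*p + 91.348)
DC gain = G(0) = num(0)/den(0) = 2/91.348 = 0.02189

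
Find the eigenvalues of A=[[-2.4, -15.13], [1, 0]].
Eigenvalues solve det(λI - A) = 0.
Characteristic polynomial: λ^2 + 2.4*λ + 15.13 = 0.
Roots: -1.2 + 3.7j, -1.2 - 3.7j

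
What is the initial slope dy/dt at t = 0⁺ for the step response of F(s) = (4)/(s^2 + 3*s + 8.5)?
IVT: y'(0⁺) = lim_{s→∞} s²·Y(s) = lim_{s→∞} s·F(s).
deg(num) = 0, deg(den) = 2, relative degree = 2 ≥ 2, so s·F(s) → 0. Initial slope = 0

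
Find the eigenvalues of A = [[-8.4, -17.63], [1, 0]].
Eigenvalues solve det(λI - A) = 0.
Characteristic polynomial: λ^2 + 8.4*λ + 17.63 = 0.
Factor: (λ + 4.3)(λ + 4.1) = 0.
Roots: -4.1, -4.3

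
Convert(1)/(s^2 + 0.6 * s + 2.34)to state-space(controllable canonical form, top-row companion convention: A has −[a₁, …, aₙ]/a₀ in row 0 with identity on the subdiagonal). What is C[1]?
Reachable canonical form: C = numerator coefficients (right-aligned, zero-padded to length n).
num = 1, C = [[0, 1]].
C[1] = 1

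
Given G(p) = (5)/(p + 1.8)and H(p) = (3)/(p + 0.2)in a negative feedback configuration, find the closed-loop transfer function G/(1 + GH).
Closed-loop T = G/(1+GH).
Numerator: G_num * H_den = 5*p + 1.
Denominator: G_den * H_den + G_num * H_num = (p^2 + 2*p + 0.36) + (15) = p^2 + 2*p + 15.36.
T(p) = (5*p + 1)/(p^2 + 2*p + 15.36)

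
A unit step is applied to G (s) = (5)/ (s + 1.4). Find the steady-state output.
FVT: lim_{t→∞} y(t) = lim_{s→0} s*Y(s) where Y(s) = G(s)/s.
= lim_{s→0} G(s) = G(0) = num(0)/den(0) = 5/1.4 = 3.571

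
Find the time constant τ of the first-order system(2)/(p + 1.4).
First-order system: τ = -1/pole. Pole = -1.4. τ = -1/(-1.4) = 0.7143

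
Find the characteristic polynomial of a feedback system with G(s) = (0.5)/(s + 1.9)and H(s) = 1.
Characteristic poly = G_den * H_den + G_num * H_num = (s + 1.9) + (0.5) = s + 2.4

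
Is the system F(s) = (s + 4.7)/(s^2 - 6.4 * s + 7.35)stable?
Denominator: s^2 - 6.4*s + 7.35 = (s - 1.5)(s - 4.9). Poles: 1.5, 4.9. All Re(p)<0: No (unstable)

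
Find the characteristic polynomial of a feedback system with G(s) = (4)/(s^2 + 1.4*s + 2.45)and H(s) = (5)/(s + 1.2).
Characteristic poly = G_den * H_den + G_num * H_num = (s^3 + 2.6*s^2 + 4.13*s + 2.94) + (20) = s^3 + 2.6*s^2 + 4.13*s + 22.94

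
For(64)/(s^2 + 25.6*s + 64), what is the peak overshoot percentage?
Standard form: ωn²/(s²+2ζωn·s+ωn²) → ωn = 8, ζ = 1.6.
ζ ≥ 1, so the response is non-oscillatory: peak overshoot = 0%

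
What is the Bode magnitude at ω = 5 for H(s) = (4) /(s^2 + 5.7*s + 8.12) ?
Substitute s = j*5: H(j5) = -0.0615393 - 0.103902j.
|H(j5)| = sqrt(Re² + Im²) = 0.1208.
20*log₁₀(0.1208) = -18.36 dB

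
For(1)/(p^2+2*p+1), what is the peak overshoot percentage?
Standard form: ωn²/(p²+2ζωn·p+ωn²) → ωn = 1, ζ = 1.
ζ ≥ 1, so the response is non-oscillatory: peak overshoot = 0%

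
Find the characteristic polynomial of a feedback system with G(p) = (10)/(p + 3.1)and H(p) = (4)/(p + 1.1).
Characteristic poly = G_den * H_den + G_num * H_num = (p^2 + 4.2*p + 3.41) + (40) = p^2 + 4.2*p + 43.41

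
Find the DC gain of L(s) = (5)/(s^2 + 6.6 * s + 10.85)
DC gain = L(0) = num(0)/den(0) = 5/10.85 = 0.4608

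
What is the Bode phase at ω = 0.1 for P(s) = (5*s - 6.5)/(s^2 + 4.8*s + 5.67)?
Substitute s = j*0.1: P(j0.1) = -1.13277 + 0.184405j.
∠P(j0.1) = atan2(Im, Re) = atan2(0.184405, -1.13277) = 170.75°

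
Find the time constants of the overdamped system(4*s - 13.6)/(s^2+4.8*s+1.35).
Overdamped: real poles at -4.5, -0.3. τ = -1/pole → τ₁ = 0.2222, τ₂ = 3.333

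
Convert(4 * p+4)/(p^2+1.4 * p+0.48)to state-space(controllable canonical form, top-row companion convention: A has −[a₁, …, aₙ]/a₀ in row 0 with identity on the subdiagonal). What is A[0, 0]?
Reachable canonical form for den = p^2 + 1.4*p + 0.48: top row of A = -[a₁,a₂,...,aₙ]/a₀, ones on the subdiagonal, zeros elsewhere.
A = [[-1.4, -0.48], [1, 0]].
A[0,0] = -1.4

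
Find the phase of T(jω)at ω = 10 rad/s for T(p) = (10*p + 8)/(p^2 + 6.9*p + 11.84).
Substitute p = j*10: T(j10) = 0.494265 - 0.747456j.
∠T(j10) = atan2(Im, Re) = atan2(-0.747456, 0.494265) = -56.52°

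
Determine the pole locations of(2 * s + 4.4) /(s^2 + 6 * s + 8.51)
Set denominator = 0: s^2 + 6*s + 8.51 = (s + 2.3)(s + 3.7) = 0 → Poles: -2.3, -3.7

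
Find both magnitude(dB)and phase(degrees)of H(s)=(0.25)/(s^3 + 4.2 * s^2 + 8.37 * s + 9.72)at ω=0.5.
Substitute s = j*0.5: H(j0.5) = 0.0236491 - 0.0110744j.
|H| = 20*log₁₀(sqrt(Re²+Im²)) = -31.66 dB.
∠H = atan2(Im, Re) = -25.09°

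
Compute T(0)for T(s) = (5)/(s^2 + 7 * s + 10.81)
DC gain = T(0) = num(0)/den(0) = 5/10.81 = 0.4625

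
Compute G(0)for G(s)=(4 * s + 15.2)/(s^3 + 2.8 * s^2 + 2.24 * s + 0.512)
DC gain = G(0) = num(0)/den(0) = 15.2/0.512 = 29.69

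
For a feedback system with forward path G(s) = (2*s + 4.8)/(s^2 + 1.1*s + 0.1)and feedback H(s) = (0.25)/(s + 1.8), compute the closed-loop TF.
Closed-loop T = G/(1+GH).
Numerator: G_num * H_den = 2*s^2 + 8.4*s + 8.64.
Denominator: G_den * H_den + G_num * H_num = (s^3 + 2.9*s^2 + 2.08*s + 0.18) + (0.5*s + 1.2) = s^3 + 2.9*s^2 + 2.58*s + 1.38.
T(s) = (2*s^2 + 8.4*s + 8.64)/(s^3 + 2.9*s^2 + 2.58*s + 1.38)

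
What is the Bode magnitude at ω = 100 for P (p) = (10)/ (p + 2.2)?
Substitute p = j*100: P(j100) = 0.00219894 - 0.0999516j.
|P(j100)| = sqrt(Re² + Im²) = 0.09998.
20*log₁₀(0.09998) = -20.00 dB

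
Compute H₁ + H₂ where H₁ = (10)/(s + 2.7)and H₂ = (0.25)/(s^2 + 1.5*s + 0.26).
Parallel: H = H₁ + H₂ = (n₁·d₂ + n₂·d₁)/(d₁·d₂).
n₁·d₂ = 10*s^2 + 15*s + 2.6. n₂·d₁ = 0.25*s + 0.675. Sum = 10*s^2 + 15.25*s + 3.275. d₁·d₂ = s^3 + 4.2*s^2 + 4.31*s + 0.702.
H(s) = (10*s^2 + 15.25*s + 3.275)/(s^3 + 4.2*s^2 + 4.31*s + 0.702)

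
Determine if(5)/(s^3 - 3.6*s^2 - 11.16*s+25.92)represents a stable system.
Denominator: s^3 - 3.6*s^2 - 11.16*s + 25.92 = (s - 4.8)(s + 3)(s - 1.8). Poles: -3, 1.8, 4.8. All Re(p)<0: No (unstable)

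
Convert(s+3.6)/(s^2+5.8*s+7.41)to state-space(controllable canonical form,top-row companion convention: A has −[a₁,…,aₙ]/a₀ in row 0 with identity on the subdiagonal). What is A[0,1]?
Reachable canonical form for den = s^2 + 5.8*s + 7.41: top row of A = -[a₁,a₂,...,aₙ]/a₀, ones on the subdiagonal, zeros elsewhere.
A = [[-5.8, -7.41], [1, 0]].
A[0,1] = -7.41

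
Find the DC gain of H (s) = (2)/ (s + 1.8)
DC gain = H(0) = num(0)/den(0) = 2/1.8 = 1.111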